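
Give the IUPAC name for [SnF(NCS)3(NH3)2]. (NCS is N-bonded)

diamminefluorotriisothiocyanatotin(IV)

There is no counter-ion, so the complex is neutral overall.
Ligand charges: 3×isothiocyanato (-1 each), 2×ammine (neutral), 1×fluoro (-1 each); total -4. So Sn + (-4) = 0, giving Sn = +4.
Ligands are named alphabetically: ammine before fluoro before isothiocyanato.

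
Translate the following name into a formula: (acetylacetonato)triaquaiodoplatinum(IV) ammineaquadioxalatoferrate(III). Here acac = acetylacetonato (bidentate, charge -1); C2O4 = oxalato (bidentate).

[Pt(acac)(H2O)3I][Fe(C2O4)2(H2O)(NH3)]2

Cation [Pt…]: ligand charges -2, Pt(IV) ⇒ ion charge 2+.
Anion [Fe…]: ligand charges -4, Fe(III) ⇒ ion charge 1−.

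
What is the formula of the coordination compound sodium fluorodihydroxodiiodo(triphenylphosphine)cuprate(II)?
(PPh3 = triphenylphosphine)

Na3[CuFI2(OH)2(PPh3)]

Ligands: 2 iodo (I, -1), 1 triphenylphosphine (PPh3, neutral), 2 hydroxo (OH, -1), 1 fluoro (F, -1). Ligand charge sum = -5.
With Cu in oxidation state +2, the complex ion is [Cu...]^3−.
Charge balance with sodium (+1) requires 1 complex ion per 3 sodium.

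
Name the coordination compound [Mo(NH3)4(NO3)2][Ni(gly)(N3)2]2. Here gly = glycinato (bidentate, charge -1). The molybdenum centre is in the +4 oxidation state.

Both ions are complex: the cation is named first with the plain metal name, the anion second with the -ate form; each ion's ligands are alphabetised independently.
Mo is given as +4; the cation's ligand charges sum to -2, so the complex cation is 2+.
With 2 anions per cation, each anion must be 2/2 = 1−.
Anion: ligand charges sum to -3; for the ion to be 1−, Ni = +2.

tetraamminedinitratomolybdenum(IV) diazido(glycinato)nickelate(II)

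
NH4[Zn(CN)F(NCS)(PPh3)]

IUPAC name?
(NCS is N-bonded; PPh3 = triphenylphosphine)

The 1 ammonium counter-ion carries a total charge of +1, so each complex ion is 1−.
Ligand charges: 1×fluoro (-1 each), 1×isothiocyanato (-1 each), 1×triphenylphosphine (neutral), 1×cyano (-1 each); total -3. So Zn + (-3) = 1−, giving Zn = +2.
The complex ion is anionic, so zinc takes the -ate form zincate(II).

ammonium cyanofluoroisothiocyanato(triphenylphosphine)zincate(II)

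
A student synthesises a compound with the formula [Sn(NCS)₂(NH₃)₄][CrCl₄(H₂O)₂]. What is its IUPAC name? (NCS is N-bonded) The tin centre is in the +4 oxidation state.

tetraamminediisothiocyanatotin(IV) diaquatetrachlorochromate(II)

Sn is given as +4; the cation's ligand charges sum to -2, so the complex cation is 2+.
A 1:1 salt means the anion carries the equal and opposite charge, 2−.
Anion: ligand charges sum to -4; for the ion to be 2−, Cr = +2.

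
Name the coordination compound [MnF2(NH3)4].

tetraamminedifluoromanganese(II)

There is no counter-ion, so the complex is neutral overall.
Ligand charges: 2×fluoro (-1 each), 4×ammine (neutral); total -2. So Mn + (-2) = 0, giving Mn = +2.
Ligands are named alphabetically: ammine before fluoro.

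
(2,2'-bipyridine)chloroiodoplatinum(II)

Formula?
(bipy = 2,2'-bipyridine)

[Pt(bipy)ClI]

Ligands: 1 2,2'-bipyridine (bipy, neutral), 1 chloro (Cl, -1), 1 iodo (I, -1). Ligand charge sum = -2.
With Pt in oxidation state +2, the complex ion is [Pt...].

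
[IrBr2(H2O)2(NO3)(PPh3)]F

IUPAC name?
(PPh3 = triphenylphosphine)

The 1 fluoride counter-ion carries a total charge of -1, so each complex ion is 1+.
Ligand charges: 1×nitrato (-1 each), 2×aqua (neutral), 1×triphenylphosphine (neutral), 2×bromo (-1 each); total -3. So Ir + (-3) = 1+, giving Ir = +4.
Ligands are named alphabetically: aqua before bromo before nitrato before triphenylphosphine.

diaquadibromonitrato(triphenylphosphine)iridium(IV) fluoride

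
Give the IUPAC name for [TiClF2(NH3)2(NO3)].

diamminechlorodifluoronitratotitanium(IV)

There is no counter-ion, so the complex is neutral overall.
Ligand charges: 2×fluoro (-1 each), 2×ammine (neutral), 1×nitrato (-1 each), 1×chloro (-1 each); total -4. So Ti + (-4) = 0, giving Ti = +4.
Ligands are named alphabetically: ammine before chloro before fluoro before nitrato.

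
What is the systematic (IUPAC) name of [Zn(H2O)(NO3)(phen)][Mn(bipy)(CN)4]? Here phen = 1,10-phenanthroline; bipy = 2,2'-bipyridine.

Both ions are complex: the cation is named first with the plain metal name, the anion second with the -ate form; each ion's ligands are alphabetised independently.
Zinc is always +2 in its complexes; the cation's ligand charges sum to -1, so the complex cation is 1+.
A 1:1 salt means the anion carries the equal and opposite charge, 1−.
Anion: ligand charges sum to -4; for the ion to be 1−, Mn = +3.

aquanitrato(1,10-phenanthroline)zinc(II) (2,2'-bipyridine)tetracyanomanganate(III)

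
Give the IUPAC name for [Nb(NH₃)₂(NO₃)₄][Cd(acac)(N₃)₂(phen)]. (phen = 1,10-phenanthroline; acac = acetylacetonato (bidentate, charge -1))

Cadmium is always +2 in its complexes; the anion's ligand charges sum to -3, so the complex anion is 1−.
A 1:1 salt means the cation carries the equal and opposite charge, 1+.
Cation: ligand charges sum to -4; for the ion to be 1+, Nb = +5.

diamminetetranitratoniobium(V) (acetylacetonato)diazido(1,10-phenanthroline)cadmate(II)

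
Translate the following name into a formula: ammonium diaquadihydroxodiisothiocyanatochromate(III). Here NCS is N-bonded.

Ligands: 2 hydroxo (OH, -1), 2 isothiocyanato (NCS, -1), 2 aqua (H2O, neutral). Ligand charge sum = -4.
With Cr in oxidation state +3, the complex ion is [Cr...]^1−.
Charge balance with ammonium (+1) requires 1 complex ion per 1 ammonium.

NH4[Cr(H2O)2(NCS)2(OH)2]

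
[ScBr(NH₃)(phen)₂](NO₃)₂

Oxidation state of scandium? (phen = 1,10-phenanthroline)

2 nitrate outside the brackets (-1 each) → the complex ion is 2+.
Ligand charges: 2×phen neutral; 1×NH3 neutral; 1×Br = -1; sum -1.
Sc + (-1) = 2+ ⇒ Sc is +3.

+3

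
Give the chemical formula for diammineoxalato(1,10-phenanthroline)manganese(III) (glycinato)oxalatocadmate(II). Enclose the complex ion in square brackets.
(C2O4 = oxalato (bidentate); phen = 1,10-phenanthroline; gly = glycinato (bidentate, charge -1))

Cation [Mn…]: ligand charges -2, Mn(III) ⇒ ion charge 1+.
Anion [Cd…]: ligand charges -3, Cd(II) ⇒ ion charge 1−.
One 1+ cation balances one 1− anion.

[Mn(C2O4)(NH3)2(phen)][Cd(C2O4)(gly)]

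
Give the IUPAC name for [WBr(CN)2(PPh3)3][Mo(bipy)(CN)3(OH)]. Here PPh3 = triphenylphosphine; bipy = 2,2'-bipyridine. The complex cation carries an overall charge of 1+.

bromodicyanotris(triphenylphosphine)tungsten(IV) (2,2'-bipyridine)tricyanohydroxomolybdate(III)

Both ions are complex: the cation is named first with the plain metal name, the anion second with the -ate form; each ion's ligands are alphabetised independently.
The complex cation is given as 1+; its ligand charges sum to -3, so W = +4.
A 1:1 salt means the anion carries the equal and opposite charge, 1−.
Anion: ligand charges sum to -4; for the ion to be 1−, Mo = +3.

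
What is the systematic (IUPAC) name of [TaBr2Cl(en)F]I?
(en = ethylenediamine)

dibromochloro(ethylenediamine)fluorotantalum(V) iodide

The 1 iodide counter-ion carries a total charge of -1, so each complex ion is 1+.
Ligand charges: 1×ethylenediamine (neutral), 1×fluoro (-1 each), 2×bromo (-1 each), 1×chloro (-1 each); total -4. So Ta + (-4) = 1+, giving Ta = +5.
Ligands are named alphabetically: bromo before chloro before ethylenediamine before fluoro.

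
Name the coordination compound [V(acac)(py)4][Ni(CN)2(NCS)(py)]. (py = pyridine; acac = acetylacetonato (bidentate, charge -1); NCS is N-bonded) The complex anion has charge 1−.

The complex anion is given as 1−; its ligand charges sum to -3, so Ni = +2.
A 1:1 salt means the cation carries the equal and opposite charge, 1+.
Cation: ligand charges sum to -1; for the ion to be 1+, V = +2.

(acetylacetonato)tetrakis(pyridine)vanadium(II) dicyanoisothiocyanato(pyridine)nickelate(II)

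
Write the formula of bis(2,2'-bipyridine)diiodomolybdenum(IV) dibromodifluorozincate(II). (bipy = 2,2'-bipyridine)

Cation [Mo…]: ligand charges -2, Mo(IV) ⇒ ion charge 2+.
Anion [Zn…]: ligand charges -4, Zn(II) ⇒ ion charge 2−.
One 2+ cation balances one 2− anion.

[Mo(bipy)2I2][ZnBr2F2]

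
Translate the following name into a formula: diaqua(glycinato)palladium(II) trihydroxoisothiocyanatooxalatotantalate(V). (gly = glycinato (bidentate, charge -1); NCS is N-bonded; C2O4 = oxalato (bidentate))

[Pd(gly)(H2O)2][Ta(C2O4)(NCS)(OH)3]

Cation [Pd…]: ligand charges -1, Pd(II) ⇒ ion charge 1+.
Anion [Ta…]: ligand charges -6, Ta(V) ⇒ ion charge 1−.
One 1+ cation balances one 1− anion.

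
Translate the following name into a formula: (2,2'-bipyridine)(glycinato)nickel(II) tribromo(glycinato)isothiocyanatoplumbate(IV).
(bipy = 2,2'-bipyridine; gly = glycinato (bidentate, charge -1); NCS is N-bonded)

[Ni(bipy)(gly)][PbBr3(gly)(NCS)]

Cation [Ni…]: ligand charges -1, Ni(II) ⇒ ion charge 1+.
Anion [Pb…]: ligand charges -5, Pb(IV) ⇒ ion charge 1−.
One 1+ cation balances one 1− anion.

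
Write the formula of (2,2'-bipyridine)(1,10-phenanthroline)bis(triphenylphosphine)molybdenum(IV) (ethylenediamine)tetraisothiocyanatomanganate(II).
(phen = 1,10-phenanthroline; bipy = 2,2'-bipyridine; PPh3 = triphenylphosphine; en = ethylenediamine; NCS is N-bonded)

[Mo(bipy)(phen)(PPh3)2][Mn(en)(NCS)4]2

Cation [Mo…]: ligand charges 0, Mo(IV) ⇒ ion charge 4+.
Anion [Mn…]: ligand charges -4, Mn(II) ⇒ ion charge 2−.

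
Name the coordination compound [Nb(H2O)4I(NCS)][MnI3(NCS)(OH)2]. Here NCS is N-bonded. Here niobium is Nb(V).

Both ions are complex: the cation is named first with the plain metal name, the anion second with the -ate form; each ion's ligands are alphabetised independently.
Nb is given as +5; the cation's ligand charges sum to -2, so the complex cation is 3+.
A 1:1 salt means the anion carries the equal and opposite charge, 3−.
Anion: ligand charges sum to -6; for the ion to be 3−, Mn = +3.

tetraaquaiodoisothiocyanatoniobium(V) dihydroxotriiodoisothiocyanatomanganate(III)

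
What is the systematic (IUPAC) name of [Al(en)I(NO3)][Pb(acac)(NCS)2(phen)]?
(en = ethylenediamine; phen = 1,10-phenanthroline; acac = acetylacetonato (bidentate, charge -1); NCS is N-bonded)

(ethylenediamine)iodonitratoaluminium(III) (acetylacetonato)diisothiocyanato(1,10-phenanthroline)plumbate(II)

Both ions are complex: the cation is named first with the plain metal name, the anion second with the -ate form; each ion's ligands are alphabetised independently.
Aluminium is always +3 in its complexes; the cation's ligand charges sum to -2, so the complex cation is 1+.
A 1:1 salt means the anion carries the equal and opposite charge, 1−.
Anion: ligand charges sum to -3; for the ion to be 1−, Pb = +2.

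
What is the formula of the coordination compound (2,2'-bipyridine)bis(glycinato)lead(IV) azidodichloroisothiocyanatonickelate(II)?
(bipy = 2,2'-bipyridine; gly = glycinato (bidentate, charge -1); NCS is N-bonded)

Cation [Pb…]: ligand charges -2, Pb(IV) ⇒ ion charge 2+.
Anion [Ni…]: ligand charges -4, Ni(II) ⇒ ion charge 2−.
One 2+ cation balances one 2− anion.

[Pb(bipy)(gly)2][NiCl2(N3)(NCS)]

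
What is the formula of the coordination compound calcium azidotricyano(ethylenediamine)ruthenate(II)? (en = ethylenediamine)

Ligands: 3 cyano (CN, -1), 1 azido (N3, -1), 1 ethylenediamine (en, neutral). Ligand charge sum = -4.
Charge balance with calcium (+2) requires 1 complex ion per 1 calcium.

Ca[Ru(CN)3(en)(N3)]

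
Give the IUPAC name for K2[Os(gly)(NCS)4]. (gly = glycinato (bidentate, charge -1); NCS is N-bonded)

potassium (glycinato)tetraisothiocyanatoosmate(III)

The 2 potassium counter-ions carry a total charge of +2, so each complex ion is 2−.
Ligand charges: 1×glycinato (-1 each), 4×isothiocyanato (-1 each); total -5. So Os + (-5) = 2−, giving Os = +3.
The complex ion is anionic, so osmium takes the -ate form osmate(III).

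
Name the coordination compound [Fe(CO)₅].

pentacarbonyliron(0)

There is no counter-ion, so the complex is neutral overall.
Ligand charges: 5×carbonyl (neutral); total 0. So Fe + (0) = 0, giving Fe = 0.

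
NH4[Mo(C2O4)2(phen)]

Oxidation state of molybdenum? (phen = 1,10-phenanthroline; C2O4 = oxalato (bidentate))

1 ammonium outside the brackets (+1 each) → the complex ion is 1−.
Ligand charges: 1×phen neutral; 2×C2O4 = -4; sum -4.
Mo + (-4) = 1− ⇒ Mo is +3.

+3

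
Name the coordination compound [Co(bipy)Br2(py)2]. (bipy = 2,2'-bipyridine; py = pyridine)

There is no counter-ion, so the complex is neutral overall.
Ligand charges: 2×bromo (-1 each), 1×2,2'-bipyridine (neutral), 2×pyridine (neutral); total -2. So Co + (-2) = 0, giving Co = +2.
Ligands are named alphabetically: bipyridine before bromo before pyridine.

(2,2'-bipyridine)dibromobis(pyridine)cobalt(II)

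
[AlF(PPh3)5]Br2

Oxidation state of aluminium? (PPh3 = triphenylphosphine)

+3

2 bromide outside the brackets (-1 each) → the complex ion is 2+.
Ligand charges: 5×PPh3 neutral; 1×F = -1; sum -1.
Al + (-1) = 2+ ⇒ Al is +3.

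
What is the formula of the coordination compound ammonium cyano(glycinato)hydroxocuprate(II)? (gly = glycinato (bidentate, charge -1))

Ligands: 1 hydroxo (OH, -1), 1 cyano (CN, -1), 1 glycinato (gly, -1). Ligand charge sum = -3.
Charge balance with ammonium (+1) requires 1 complex ion per 1 ammonium.

NH4[Cu(CN)(gly)(OH)]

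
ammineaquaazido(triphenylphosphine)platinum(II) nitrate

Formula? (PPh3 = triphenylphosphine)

Ligands: 1 aqua (H2O, neutral), 1 ammine (NH3, neutral), 1 azido (N3, -1), 1 triphenylphosphine (PPh3, neutral). Ligand charge sum = -1.
With Pt in oxidation state +2, the complex ion is [Pt...]^1+.
Charge balance with nitrate (-1) requires 1 complex ion per 1 nitrate.

[Pt(H2O)(N3)(NH3)(PPh3)]NO3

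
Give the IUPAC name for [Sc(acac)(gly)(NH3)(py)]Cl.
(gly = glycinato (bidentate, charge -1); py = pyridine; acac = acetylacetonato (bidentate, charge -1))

(acetylacetonato)ammine(glycinato)(pyridine)scandium(III) chloride

The 1 chloride counter-ion carries a total charge of -1, so each complex ion is 1+.
Ligand charges: 1×glycinato (-1 each), 1×pyridine (neutral), 1×acetylacetonato (-1 each), 1×ammine (neutral); total -2. So Sc + (-2) = 1+, giving Sc = +3.
Ligands are named alphabetically: acetylacetonato before ammine before glycinato before pyridine.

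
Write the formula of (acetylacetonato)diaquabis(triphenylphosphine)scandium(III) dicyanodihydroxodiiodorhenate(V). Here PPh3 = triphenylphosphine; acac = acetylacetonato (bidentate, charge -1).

[Sc(acac)(H2O)2(PPh3)2][Re(CN)2I2(OH)2]2

Cation [Sc…]: ligand charges -1, Sc(III) ⇒ ion charge 2+.
Anion [Re…]: ligand charges -6, Re(V) ⇒ ion charge 1−.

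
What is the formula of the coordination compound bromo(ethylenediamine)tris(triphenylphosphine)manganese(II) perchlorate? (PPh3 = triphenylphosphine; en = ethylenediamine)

Ligands: 1 bromo (Br, -1), 3 triphenylphosphine (PPh3, neutral), 1 ethylenediamine (en, neutral). Ligand charge sum = -1.
With Mn in oxidation state +2, the complex ion is [Mn...]^1+.
Charge balance with perchlorate (-1) requires 1 complex ion per 1 perchlorate.

[MnBr(en)(PPh3)3]ClO4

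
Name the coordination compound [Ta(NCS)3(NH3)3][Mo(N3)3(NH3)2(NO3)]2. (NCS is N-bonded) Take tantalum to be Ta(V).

triamminetriisothiocyanatotantalum(V) diamminetriazidonitratomolybdate(III)

Both ions are complex: the cation is named first with the plain metal name, the anion second with the -ate form; each ion's ligands are alphabetised independently.
Ta is given as +5; the cation's ligand charges sum to -3, so the complex cation is 2+.
With 2 anions per cation, each anion must be 2/2 = 1−.
Anion: ligand charges sum to -4; for the ion to be 1−, Mo = +3.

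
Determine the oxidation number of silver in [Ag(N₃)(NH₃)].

No counter-ion: the bracketed complex is neutral.
Ligand charges: 1×NH3 neutral; 1×N3 = -1; sum -1.
Ag + (-1) = 0 ⇒ Ag is +1.

+1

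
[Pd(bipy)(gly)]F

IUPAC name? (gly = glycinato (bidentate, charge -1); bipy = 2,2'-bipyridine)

The 1 fluoride counter-ion carries a total charge of -1, so each complex ion is 1+.
Ligand charges: 1×glycinato (-1 each), 1×2,2'-bipyridine (neutral); total -1. So Pd + (-1) = 1+, giving Pd = +2.
Ligands are named alphabetically: bipyridine before glycinato.

(2,2'-bipyridine)(glycinato)palladium(II) fluoride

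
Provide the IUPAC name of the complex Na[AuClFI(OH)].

The 1 sodium counter-ion carries a total charge of +1, so each complex ion is 1−.
Ligand charges: 1×chloro (-1 each), 1×iodo (-1 each), 1×fluoro (-1 each), 1×hydroxo (-1 each); total -4. So Au + (-4) = 1−, giving Au = +3.
The complex ion is anionic, so gold takes the -ate form aurate(III).

sodium chlorofluorohydroxoiodoaurate(III)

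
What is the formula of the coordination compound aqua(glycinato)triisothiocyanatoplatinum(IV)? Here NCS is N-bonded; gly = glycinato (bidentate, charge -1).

Ligands: 3 isothiocyanato (NCS, -1), 1 aqua (H2O, neutral), 1 glycinato (gly, -1). Ligand charge sum = -4.
With Pt in oxidation state +4, the complex ion is [Pt...].

[Pt(gly)(H2O)(NCS)3]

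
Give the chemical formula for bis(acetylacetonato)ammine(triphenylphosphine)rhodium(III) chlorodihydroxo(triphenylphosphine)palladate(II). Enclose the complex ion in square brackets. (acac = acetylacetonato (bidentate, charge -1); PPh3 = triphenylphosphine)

[Rh(acac)2(NH3)(PPh3)][PdCl(OH)2(PPh3)]

Cation [Rh…]: ligand charges -2, Rh(III) ⇒ ion charge 1+.
Anion [Pd…]: ligand charges -3, Pd(II) ⇒ ion charge 1−.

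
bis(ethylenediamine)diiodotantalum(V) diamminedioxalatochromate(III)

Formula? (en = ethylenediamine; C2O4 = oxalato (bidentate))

[Ta(en)2I2][Cr(C2O4)2(NH3)2]3

Cation [Ta…]: ligand charges -2, Ta(V) ⇒ ion charge 3+.
Anion [Cr…]: ligand charges -4, Cr(III) ⇒ ion charge 1−.
One 3+ cation requires 3 of the 1− anion.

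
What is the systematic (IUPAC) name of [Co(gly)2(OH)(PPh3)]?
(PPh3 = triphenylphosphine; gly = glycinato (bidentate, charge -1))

There is no counter-ion, so the complex is neutral overall.
Ligand charges: 1×triphenylphosphine (neutral), 2×glycinato (-1 each), 1×hydroxo (-1 each); total -3. So Co + (-3) = 0, giving Co = +3.
Ligands are named alphabetically: glycinato before hydroxo before triphenylphosphine.

bis(glycinato)hydroxo(triphenylphosphine)cobalt(III)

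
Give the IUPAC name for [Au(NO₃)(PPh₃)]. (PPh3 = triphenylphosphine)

There is no counter-ion, so the complex is neutral overall.
Ligand charges: 1×triphenylphosphine (neutral), 1×nitrato (-1 each); total -1. So Au + (-1) = 0, giving Au = +1.
Ligands are named alphabetically: nitrato before triphenylphosphine.

nitrato(triphenylphosphine)gold(I)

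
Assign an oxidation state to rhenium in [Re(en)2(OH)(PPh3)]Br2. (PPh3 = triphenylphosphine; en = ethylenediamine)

+3

2 bromide outside the brackets (-1 each) → the complex ion is 2+.
Ligand charges: 1×OH = -1; 1×PPh3 neutral; 2×en neutral; sum -1.
Re + (-1) = 2+ ⇒ Re is +3.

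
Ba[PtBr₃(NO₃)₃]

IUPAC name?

barium tribromotrinitratoplatinate(IV)

The 1 barium counter-ion carries a total charge of +2, so each complex ion is 2−.
Ligand charges: 3×nitrato (-1 each), 3×bromo (-1 each); total -6. So Pt + (-6) = 2−, giving Pt = +4.
Ligands are named alphabetically: bromo before nitrato.
The complex ion is anionic, so platinum takes the -ate form platinate(IV).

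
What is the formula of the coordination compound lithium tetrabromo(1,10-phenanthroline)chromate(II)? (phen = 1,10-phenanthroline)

Ligands: 4 bromo (Br, -1), 1 1,10-phenanthroline (phen, neutral). Ligand charge sum = -4.
With Cr in oxidation state +2, the complex ion is [Cr...]^2−.
Charge balance with lithium (+1) requires 1 complex ion per 2 lithium.

Li2[CrBr4(phen)]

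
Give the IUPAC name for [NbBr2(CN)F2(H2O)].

aquadibromocyanodifluoroniobium(V)

There is no counter-ion, so the complex is neutral overall.
Ligand charges: 1×cyano (-1 each), 2×fluoro (-1 each), 2×bromo (-1 each), 1×aqua (neutral); total -5. So Nb + (-5) = 0, giving Nb = +5.
Ligands are named alphabetically: aqua before bromo before cyano before fluoro.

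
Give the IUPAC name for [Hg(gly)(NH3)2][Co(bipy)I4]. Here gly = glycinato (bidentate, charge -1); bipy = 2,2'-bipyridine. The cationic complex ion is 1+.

diammine(glycinato)mercury(II) (2,2'-bipyridine)tetraiodocobaltate(III)

The complex cation is given as 1+; its ligand charges sum to -1, so Hg = +2.
A 1:1 salt means the anion carries the equal and opposite charge, 1−.
Anion: ligand charges sum to -4; for the ion to be 1−, Co = +3.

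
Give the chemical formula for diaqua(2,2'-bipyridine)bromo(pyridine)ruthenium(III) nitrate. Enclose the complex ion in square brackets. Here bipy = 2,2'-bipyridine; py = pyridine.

[Ru(bipy)Br(H2O)2(py)](NO3)2

Ligands: 1 bromo (Br, -1), 1 2,2'-bipyridine (bipy, neutral), 2 aqua (H2O, neutral), 1 pyridine (py, neutral). Ligand charge sum = -1.
Charge balance with nitrate (-1) requires 1 complex ion per 2 nitrate.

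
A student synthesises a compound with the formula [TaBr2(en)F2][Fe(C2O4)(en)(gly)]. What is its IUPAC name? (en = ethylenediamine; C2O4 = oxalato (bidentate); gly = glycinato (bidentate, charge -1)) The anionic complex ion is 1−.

dibromo(ethylenediamine)difluorotantalum(V) (ethylenediamine)(glycinato)oxalatoferrate(II)

Both ions are complex: the cation is named first with the plain metal name, the anion second with the -ate form; each ion's ligands are alphabetised independently.
The complex anion is given as 1−; its ligand charges sum to -3, so Fe = +2.
A 1:1 salt means the cation carries the equal and opposite charge, 1+.
Cation: ligand charges sum to -4; for the ion to be 1+, Ta = +5.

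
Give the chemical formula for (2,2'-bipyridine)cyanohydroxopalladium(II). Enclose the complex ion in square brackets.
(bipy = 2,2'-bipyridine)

[Pd(bipy)(CN)(OH)]

Ligands: 1 hydroxo (OH, -1), 1 cyano (CN, -1), 1 2,2'-bipyridine (bipy, neutral). Ligand charge sum = -2.
With Pd in oxidation state +2, the complex ion is [Pd...].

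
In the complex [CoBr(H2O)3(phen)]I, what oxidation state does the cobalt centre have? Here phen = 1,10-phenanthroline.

1 iodide outside the brackets (-1 each) → the complex ion is 1+.
Ligand charges: 3×H2O neutral; 1×Br = -1; 1×phen neutral; sum -1.
Co + (-1) = 1+ ⇒ Co is +2.

+2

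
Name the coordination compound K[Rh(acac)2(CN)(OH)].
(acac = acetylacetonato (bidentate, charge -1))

potassium bis(acetylacetonato)cyanohydroxorhodate(III)

The 1 potassium counter-ion carries a total charge of +1, so each complex ion is 1−.
Ligand charges: 1×hydroxo (-1 each), 2×acetylacetonato (-1 each), 1×cyano (-1 each); total -4. So Rh + (-4) = 1−, giving Rh = +3.
Ligands are named alphabetically: acetylacetonato before cyano before hydroxo.
The complex ion is anionic, so rhodium takes the -ate form rhodate(III).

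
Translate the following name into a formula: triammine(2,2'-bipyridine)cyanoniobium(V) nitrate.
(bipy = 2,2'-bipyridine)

Ligands: 1 2,2'-bipyridine (bipy, neutral), 1 cyano (CN, -1), 3 ammine (NH3, neutral). Ligand charge sum = -1.
With Nb in oxidation state +5, the complex ion is [Nb...]^4+.
Charge balance with nitrate (-1) requires 1 complex ion per 4 nitrate.

[Nb(bipy)(CN)(NH3)3](NO3)4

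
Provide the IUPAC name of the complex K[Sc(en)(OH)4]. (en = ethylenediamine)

potassium (ethylenediamine)tetrahydroxoscandate(III)

The 1 potassium counter-ion carries a total charge of +1, so each complex ion is 1−.
Ligand charges: 1×ethylenediamine (neutral), 4×hydroxo (-1 each); total -4. So Sc + (-4) = 1−, giving Sc = +3.
Ligands are named alphabetically: ethylenediamine before hydroxo.
The complex ion is anionic, so scandium takes the -ate form scandate(III).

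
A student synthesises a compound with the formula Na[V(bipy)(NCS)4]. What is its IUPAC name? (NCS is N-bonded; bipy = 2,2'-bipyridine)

The 1 sodium counter-ion carries a total charge of +1, so each complex ion is 1−.
Ligand charges: 4×isothiocyanato (-1 each), 1×2,2'-bipyridine (neutral); total -4. So V + (-4) = 1−, giving V = +3.
Ligands are named alphabetically: bipyridine before isothiocyanato.
The complex ion is anionic, so vanadium takes the -ate form vanadate(III).

sodium (2,2'-bipyridine)tetraisothiocyanatovanadate(III)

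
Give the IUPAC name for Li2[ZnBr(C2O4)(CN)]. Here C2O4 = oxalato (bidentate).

lithium bromocyanooxalatozincate(II)

The 2 lithium counter-ions carry a total charge of +2, so each complex ion is 2−.
Ligand charges: 1×cyano (-1 each), 1×bromo (-1 each), 1×oxalato (-2 each); total -4. So Zn + (-4) = 2−, giving Zn = +2.
Ligands are named alphabetically: bromo before cyano before oxalato.
The complex ion is anionic, so zinc takes the -ate form zincate(II).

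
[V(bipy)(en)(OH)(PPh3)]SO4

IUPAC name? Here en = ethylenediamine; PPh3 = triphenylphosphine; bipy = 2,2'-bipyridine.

The 1 sulfate counter-ion carries a total charge of -2, so each complex ion is 2+.
Ligand charges: 1×ethylenediamine (neutral), 1×triphenylphosphine (neutral), 1×2,2'-bipyridine (neutral), 1×hydroxo (-1 each); total -1. So V + (-1) = 2+, giving V = +3.
Ligands are named alphabetically: bipyridine before ethylenediamine before hydroxo before triphenylphosphine.

(2,2'-bipyridine)(ethylenediamine)hydroxo(triphenylphosphine)vanadium(III) sulfate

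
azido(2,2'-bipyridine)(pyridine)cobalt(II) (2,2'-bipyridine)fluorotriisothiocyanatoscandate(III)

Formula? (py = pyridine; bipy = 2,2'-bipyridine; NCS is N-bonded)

Cation [Co…]: ligand charges -1, Co(II) ⇒ ion charge 1+.
Anion [Sc…]: ligand charges -4, Sc(III) ⇒ ion charge 1−.
One 1+ cation balances one 1− anion.

[Co(bipy)(N3)(py)][Sc(bipy)F(NCS)3]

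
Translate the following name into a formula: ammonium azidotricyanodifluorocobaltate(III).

Ligands: 2 fluoro (F, -1), 3 cyano (CN, -1), 1 azido (N3, -1). Ligand charge sum = -6.
With Co in oxidation state +3, the complex ion is [Co...]^3−.
Charge balance with ammonium (+1) requires 1 complex ion per 3 ammonium.

(NH4)3[Co(CN)3F2(N3)]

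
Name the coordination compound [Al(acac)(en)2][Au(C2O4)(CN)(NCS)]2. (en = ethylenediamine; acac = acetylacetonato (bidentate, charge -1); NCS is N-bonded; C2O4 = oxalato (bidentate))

(acetylacetonato)bis(ethylenediamine)aluminium(III) cyanoisothiocyanatooxalatoaurate(III)

Both ions are complex: the cation is named first with the plain metal name, the anion second with the -ate form; each ion's ligands are alphabetised independently.
Aluminium is always +3 in its complexes; the cation's ligand charges sum to -1, so the complex cation is 2+.
With 2 anions per cation, each anion must be 2/2 = 1−.
Anion: ligand charges sum to -4; for the ion to be 1−, Au = +3.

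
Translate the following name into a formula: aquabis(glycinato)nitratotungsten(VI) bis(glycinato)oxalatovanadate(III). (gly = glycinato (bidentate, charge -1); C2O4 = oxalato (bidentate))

[W(gly)2(H2O)(NO3)][V(C2O4)(gly)2]3

Cation [W…]: ligand charges -3, W(VI) ⇒ ion charge 3+.
Anion [V…]: ligand charges -4, V(III) ⇒ ion charge 1−.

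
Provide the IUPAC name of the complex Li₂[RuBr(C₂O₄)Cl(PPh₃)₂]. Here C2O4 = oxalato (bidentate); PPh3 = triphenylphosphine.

lithium bromochlorooxalatobis(triphenylphosphine)ruthenate(II)

The 2 lithium counter-ions carry a total charge of +2, so each complex ion is 2−.
Ligand charges: 1×oxalato (-2 each), 1×chloro (-1 each), 1×bromo (-1 each), 2×triphenylphosphine (neutral); total -4. So Ru + (-4) = 2−, giving Ru = +2.
Ligands are named alphabetically: bromo before chloro before oxalato before triphenylphosphine.
The complex ion is anionic, so ruthenium takes the -ate form ruthenate(II).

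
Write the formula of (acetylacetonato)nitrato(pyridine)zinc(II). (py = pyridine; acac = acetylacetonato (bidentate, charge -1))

Ligands: 1 nitrato (NO3, -1), 1 pyridine (py, neutral), 1 acetylacetonato (acac, -1). Ligand charge sum = -2.
With Zn in oxidation state +2, the complex ion is [Zn...].

[Zn(acac)(NO3)(py)]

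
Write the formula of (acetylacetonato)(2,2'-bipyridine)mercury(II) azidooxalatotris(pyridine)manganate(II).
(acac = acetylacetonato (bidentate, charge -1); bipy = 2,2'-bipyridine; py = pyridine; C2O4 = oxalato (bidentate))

Cation [Hg…]: ligand charges -1, Hg(II) ⇒ ion charge 1+.
Anion [Mn…]: ligand charges -3, Mn(II) ⇒ ion charge 1−.
One 1+ cation balances one 1− anion.

[Hg(acac)(bipy)][Mn(C2O4)(N3)(py)3]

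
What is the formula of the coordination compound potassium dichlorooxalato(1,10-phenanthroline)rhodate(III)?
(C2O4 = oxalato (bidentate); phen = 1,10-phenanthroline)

Ligands: 2 chloro (Cl, -1), 1 oxalato (C2O4, -2), 1 1,10-phenanthroline (phen, neutral). Ligand charge sum = -4.
With Rh in oxidation state +3, the complex ion is [Rh...]^1−.
Charge balance with potassium (+1) requires 1 complex ion per 1 potassium.

K[Rh(C2O4)Cl2(phen)]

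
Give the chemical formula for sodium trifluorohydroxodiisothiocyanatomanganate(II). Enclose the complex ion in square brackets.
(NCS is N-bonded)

Ligands: 1 hydroxo (OH, -1), 3 fluoro (F, -1), 2 isothiocyanato (NCS, -1). Ligand charge sum = -6.
With Mn in oxidation state +2, the complex ion is [Mn...]^4−.
Charge balance with sodium (+1) requires 1 complex ion per 4 sodium.

Na4[MnF3(NCS)2(OH)]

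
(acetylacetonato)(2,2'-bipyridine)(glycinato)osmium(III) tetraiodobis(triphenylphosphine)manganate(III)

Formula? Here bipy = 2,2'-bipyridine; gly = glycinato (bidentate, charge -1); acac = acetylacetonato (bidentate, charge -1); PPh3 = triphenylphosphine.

Cation [Os…]: ligand charges -2, Os(III) ⇒ ion charge 1+.
Anion [Mn…]: ligand charges -4, Mn(III) ⇒ ion charge 1−.
One 1+ cation balances one 1− anion.

[Os(acac)(bipy)(gly)][MnI4(PPh3)2]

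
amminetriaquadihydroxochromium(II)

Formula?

Ligands: 1 ammine (NH3, neutral), 3 aqua (H2O, neutral), 2 hydroxo (OH, -1). Ligand charge sum = -2.
With Cr in oxidation state +2, the complex ion is [Cr...].

[Cr(H2O)3(NH3)(OH)2]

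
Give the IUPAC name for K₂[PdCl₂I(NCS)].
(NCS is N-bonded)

The 2 potassium counter-ions carry a total charge of +2, so each complex ion is 2−.
Ligand charges: 1×isothiocyanato (-1 each), 2×chloro (-1 each), 1×iodo (-1 each); total -4. So Pd + (-4) = 2−, giving Pd = +2.
The complex ion is anionic, so palladium takes the -ate form palladate(II).

potassium dichloroiodoisothiocyanatopalladate(II)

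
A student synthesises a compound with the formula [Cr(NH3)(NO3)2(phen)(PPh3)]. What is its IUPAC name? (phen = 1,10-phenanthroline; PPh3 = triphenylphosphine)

amminedinitrato(1,10-phenanthroline)(triphenylphosphine)chromium(II)

There is no counter-ion, so the complex is neutral overall.
Ligand charges: 1×1,10-phenanthroline (neutral), 1×ammine (neutral), 2×nitrato (-1 each), 1×triphenylphosphine (neutral); total -2. So Cr + (-2) = 0, giving Cr = +2.
Ligands are named alphabetically: ammine before nitrato before phenanthroline before triphenylphosphine.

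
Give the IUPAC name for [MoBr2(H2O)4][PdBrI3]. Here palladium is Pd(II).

Pd is given as +2; the anion's ligand charges sum to -4, so the complex anion is 2−.
A 1:1 salt means the cation carries the equal and opposite charge, 2+.
Cation: ligand charges sum to -2; for the ion to be 2+, Mo = +4.

tetraaquadibromomolybdenum(IV) bromotriiodopalladate(II)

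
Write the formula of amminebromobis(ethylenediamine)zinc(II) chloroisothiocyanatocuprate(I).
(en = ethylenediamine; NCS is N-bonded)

[ZnBr(en)2(NH3)][CuCl(NCS)]

Cation [Zn…]: ligand charges -1, Zn(II) ⇒ ion charge 1+.
Anion [Cu…]: ligand charges -2, Cu(I) ⇒ ion charge 1−.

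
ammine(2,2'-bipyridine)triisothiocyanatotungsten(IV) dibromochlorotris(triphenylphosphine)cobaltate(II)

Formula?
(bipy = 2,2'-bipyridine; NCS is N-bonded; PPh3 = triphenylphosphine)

[W(bipy)(NCS)3(NH3)][CoBr2Cl(PPh3)3]

Cation [W…]: ligand charges -3, W(IV) ⇒ ion charge 1+.
Anion [Co…]: ligand charges -3, Co(II) ⇒ ion charge 1−.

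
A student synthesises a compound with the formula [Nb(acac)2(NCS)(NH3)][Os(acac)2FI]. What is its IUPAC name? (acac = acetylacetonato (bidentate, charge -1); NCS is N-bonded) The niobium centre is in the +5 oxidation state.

bis(acetylacetonato)ammineisothiocyanatoniobium(V) bis(acetylacetonato)fluoroiodoosmate(II)

Both ions are complex: the cation is named first with the plain metal name, the anion second with the -ate form; each ion's ligands are alphabetised independently.
Nb is given as +5; the cation's ligand charges sum to -3, so the complex cation is 2+.
A 1:1 salt means the anion carries the equal and opposite charge, 2−.
Anion: ligand charges sum to -4; for the ion to be 2−, Os = +2.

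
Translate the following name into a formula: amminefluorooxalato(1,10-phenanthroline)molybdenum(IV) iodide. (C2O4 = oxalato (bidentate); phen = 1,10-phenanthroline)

[Mo(C2O4)F(NH3)(phen)]I

Ligands: 1 ammine (NH3, neutral), 1 fluoro (F, -1), 1 oxalato (C2O4, -2), 1 1,10-phenanthroline (phen, neutral). Ligand charge sum = -3.
With Mo in oxidation state +4, the complex ion is [Mo...]^1+.
Charge balance with iodide (-1) requires 1 complex ion per 1 iodide.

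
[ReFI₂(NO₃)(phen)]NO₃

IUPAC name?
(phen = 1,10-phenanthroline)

The 1 nitrate counter-ion carries a total charge of -1, so each complex ion is 1+.
Ligand charges: 1×nitrato (-1 each), 1×1,10-phenanthroline (neutral), 1×fluoro (-1 each), 2×iodo (-1 each); total -4. So Re + (-4) = 1+, giving Re = +5.
Ligands are named alphabetically: fluoro before iodo before nitrato before phenanthroline.

fluorodiiodonitrato(1,10-phenanthroline)rhenium(V) nitrate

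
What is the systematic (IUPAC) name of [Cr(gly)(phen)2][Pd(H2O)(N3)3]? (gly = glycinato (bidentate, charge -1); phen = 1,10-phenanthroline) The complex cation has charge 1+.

(glycinato)bis(1,10-phenanthroline)chromium(II) aquatriazidopalladate(II)

Both ions are complex: the cation is named first with the plain metal name, the anion second with the -ate form; each ion's ligands are alphabetised independently.
The complex cation is given as 1+; its ligand charges sum to -1, so Cr = +2.
A 1:1 salt means the anion carries the equal and opposite charge, 1−.
Anion: ligand charges sum to -3; for the ion to be 1−, Pd = +2.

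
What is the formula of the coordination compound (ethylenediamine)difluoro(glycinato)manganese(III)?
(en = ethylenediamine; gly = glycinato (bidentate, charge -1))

[Mn(en)F2(gly)]

Ligands: 1 ethylenediamine (en, neutral), 1 glycinato (gly, -1), 2 fluoro (F, -1). Ligand charge sum = -3.
With Mn in oxidation state +3, the complex ion is [Mn...].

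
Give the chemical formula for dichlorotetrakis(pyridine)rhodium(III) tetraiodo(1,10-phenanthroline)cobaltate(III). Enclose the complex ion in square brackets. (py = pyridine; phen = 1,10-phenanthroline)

Cation [Rh…]: ligand charges -2, Rh(III) ⇒ ion charge 1+.
Anion [Co…]: ligand charges -4, Co(III) ⇒ ion charge 1−.
One 1+ cation balances one 1− anion.

[RhCl2(py)4][CoI4(phen)]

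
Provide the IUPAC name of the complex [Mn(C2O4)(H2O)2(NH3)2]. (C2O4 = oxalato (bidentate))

diamminediaquaoxalatomanganese(II)

There is no counter-ion, so the complex is neutral overall.
Ligand charges: 2×ammine (neutral), 2×aqua (neutral), 1×oxalato (-2 each); total -2. So Mn + (-2) = 0, giving Mn = +2.
Ligands are named alphabetically: ammine before aqua before oxalato.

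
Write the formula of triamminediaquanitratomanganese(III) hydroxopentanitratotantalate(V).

Cation [Mn…]: ligand charges -1, Mn(III) ⇒ ion charge 2+.
Anion [Ta…]: ligand charges -6, Ta(V) ⇒ ion charge 1−.

[Mn(H2O)2(NH3)3(NO3)][Ta(NO3)5(OH)]2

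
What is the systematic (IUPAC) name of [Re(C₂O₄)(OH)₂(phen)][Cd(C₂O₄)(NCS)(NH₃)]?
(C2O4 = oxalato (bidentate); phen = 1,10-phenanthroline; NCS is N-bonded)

dihydroxooxalato(1,10-phenanthroline)rhenium(V) ammineisothiocyanatooxalatocadmate(II)

Both ions are complex: the cation is named first with the plain metal name, the anion second with the -ate form; each ion's ligands are alphabetised independently.
Cadmium is always +2 in its complexes; the anion's ligand charges sum to -3, so the complex anion is 1−.
A 1:1 salt means the cation carries the equal and opposite charge, 1+.
Cation: ligand charges sum to -4; for the ion to be 1+, Re = +5.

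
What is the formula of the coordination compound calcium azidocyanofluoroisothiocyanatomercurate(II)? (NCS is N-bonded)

Ca[Hg(CN)F(N3)(NCS)]

Ligands: 1 fluoro (F, -1), 1 isothiocyanato (NCS, -1), 1 azido (N3, -1), 1 cyano (CN, -1). Ligand charge sum = -4.
Charge balance with calcium (+2) requires 1 complex ion per 1 calcium.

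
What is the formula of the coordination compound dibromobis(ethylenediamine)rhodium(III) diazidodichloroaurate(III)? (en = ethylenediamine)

Cation [Rh…]: ligand charges -2, Rh(III) ⇒ ion charge 1+.
Anion [Au…]: ligand charges -4, Au(III) ⇒ ion charge 1−.
One 1+ cation balances one 1− anion.

[RhBr2(en)2][AuCl2(N3)2]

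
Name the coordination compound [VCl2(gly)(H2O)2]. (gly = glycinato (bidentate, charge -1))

diaquadichloro(glycinato)vanadium(III)

There is no counter-ion, so the complex is neutral overall.
Ligand charges: 2×chloro (-1 each), 2×aqua (neutral), 1×glycinato (-1 each); total -3. So V + (-3) = 0, giving V = +3.
Ligands are named alphabetically: aqua before chloro before glycinato.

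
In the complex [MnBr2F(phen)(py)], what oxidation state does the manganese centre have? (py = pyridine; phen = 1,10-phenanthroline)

+3

No counter-ion: the bracketed complex is neutral.
Ligand charges: 1×F = -1; 1×py neutral; 2×Br = -2; 1×phen neutral; sum -3.
Mn + (-3) = 0 ⇒ Mn is +3.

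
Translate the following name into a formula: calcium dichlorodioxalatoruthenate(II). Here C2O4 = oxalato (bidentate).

Ligands: 2 oxalato (C2O4, -2), 2 chloro (Cl, -1). Ligand charge sum = -6.
With Ru in oxidation state +2, the complex ion is [Ru...]^4−.
Charge balance with calcium (+2) requires 1 complex ion per 2 calcium.

Ca2[Ru(C2O4)2Cl2]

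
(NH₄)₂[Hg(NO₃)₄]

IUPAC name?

The 2 ammonium counter-ions carry a total charge of +2, so each complex ion is 2−.
Ligand charges: 4×nitrato (-1 each); total -4. So Hg + (-4) = 2−, giving Hg = +2.
The complex ion is anionic, so mercury takes the -ate form mercurate(II).

ammonium tetranitratomercurate(II)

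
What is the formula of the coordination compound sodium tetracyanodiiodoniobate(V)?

Na[Nb(CN)4I2]

Ligands: 2 iodo (I, -1), 4 cyano (CN, -1). Ligand charge sum = -6.
Charge balance with sodium (+1) requires 1 complex ion per 1 sodium.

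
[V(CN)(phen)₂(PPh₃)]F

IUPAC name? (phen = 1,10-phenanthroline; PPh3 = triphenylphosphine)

cyanobis(1,10-phenanthroline)(triphenylphosphine)vanadium(II) fluoride

The 1 fluoride counter-ion carries a total charge of -1, so each complex ion is 1+.
Ligand charges: 1×cyano (-1 each), 2×1,10-phenanthroline (neutral), 1×triphenylphosphine (neutral); total -1. So V + (-1) = 1+, giving V = +2.
Ligands are named alphabetically: cyano before phenanthroline before triphenylphosphine.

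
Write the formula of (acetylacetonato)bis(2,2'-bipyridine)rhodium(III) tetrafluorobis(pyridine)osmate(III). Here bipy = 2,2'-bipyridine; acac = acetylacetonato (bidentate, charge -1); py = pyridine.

[Rh(acac)(bipy)2][OsF4(py)2]2

Cation [Rh…]: ligand charges -1, Rh(III) ⇒ ion charge 2+.
Anion [Os…]: ligand charges -4, Os(III) ⇒ ion charge 1−.
One 2+ cation requires 2 of the 1− anion.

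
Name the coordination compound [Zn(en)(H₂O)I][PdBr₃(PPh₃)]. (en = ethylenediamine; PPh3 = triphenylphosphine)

aqua(ethylenediamine)iodozinc(II) tribromo(triphenylphosphine)palladate(II)

Zinc is always +2 in its complexes; the cation's ligand charges sum to -1, so the complex cation is 1+.
A 1:1 salt means the anion carries the equal and opposite charge, 1−.
Anion: ligand charges sum to -3; for the ion to be 1−, Pd = +2.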